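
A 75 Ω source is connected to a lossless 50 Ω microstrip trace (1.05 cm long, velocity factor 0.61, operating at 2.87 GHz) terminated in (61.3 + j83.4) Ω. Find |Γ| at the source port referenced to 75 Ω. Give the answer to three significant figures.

λ = v/f = 0.61·c / 2.87 GHz = 0.0638 m
βl = 2π·l/λ = 2π × 0.165 = 59.3°
tan(βl) = 1.68
Z_in = Z_0·(Z_L + jZ_0·tanβl)/(Z_0 + jZ_L·tanβl) = 31.2 − j57.1 Ω
Γ_s = (Z_in − Z_s)/(Z_in + Z_s) = (-43.8 − j57.1)/(106 − j57.1), |Γ_s| = 0.596

|Γ| ≈ 0.596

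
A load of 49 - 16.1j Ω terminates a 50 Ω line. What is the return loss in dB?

Γ = (-1 − j16.1)/(99 − j16.1), |Γ| = 0.161
RL = −20·log₁₀|Γ| = −20·log₁₀(0.161)

RL ≈ 15.9 dB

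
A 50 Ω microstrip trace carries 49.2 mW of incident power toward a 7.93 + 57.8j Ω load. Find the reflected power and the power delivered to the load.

P_reflected ≈ 37.5 mW; P_delivered ≈ 11.7 mW

|Γ| = |(-42.07 + j57.8)/(57.93 + j57.8)| = 0.874
|Γ|² = 0.763
P_refl = |Γ|²·P_inc = 37.5 mW, P_del = (1 − |Γ|²)·P_inc = 11.7 mW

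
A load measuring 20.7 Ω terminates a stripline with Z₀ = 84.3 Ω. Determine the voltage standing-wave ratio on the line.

For a purely resistive load, VSWR = R_L/Z_0 or Z_0/R_L (whichever > 1) = 84.3/20.7

VSWR ≈ 4.07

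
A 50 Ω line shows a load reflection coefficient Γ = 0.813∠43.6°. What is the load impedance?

Z_L ≈ 35.1 + j116 Ω

Z_L = Z_0·(1 + Γ)/(1 − Γ) = 50·(1.59 + j0.561)/(0.411 − j0.561)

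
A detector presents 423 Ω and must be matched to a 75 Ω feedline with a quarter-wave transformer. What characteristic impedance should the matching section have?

Z_qwt = √(Z_0·R_L) = √(75 × 423) = √31720

Z_qwt ≈ 178 Ω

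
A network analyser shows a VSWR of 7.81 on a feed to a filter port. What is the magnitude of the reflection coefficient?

|Γ| = (S − 1)/(S + 1) = (7.81 − 1)/(7.81 + 1) = 6.81/8.81

|Γ| ≈ 0.773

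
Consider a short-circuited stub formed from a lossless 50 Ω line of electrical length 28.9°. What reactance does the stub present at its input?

X_in ≈ 27.6 Ω (inductive)

tan(βl) = 0.552
For a short-circuited stub, Z_in = jZ_0·tan(βl)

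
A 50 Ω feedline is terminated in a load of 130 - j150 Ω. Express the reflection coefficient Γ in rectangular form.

Γ = (Z_L − Z_0)/(Z_L + Z_0) = (80 − j150)/(180 − j150)

Γ ≈ 0.672 − j0.273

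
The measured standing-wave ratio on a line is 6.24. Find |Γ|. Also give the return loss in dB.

|Γ| ≈ 0.724; return loss ≈ 2.81 dB

|Γ| = (S − 1)/(S + 1) = (6.24 − 1)/(6.24 + 1) = 5.24/7.24
RL = −20·log₁₀|Γ| = −20·log₁₀(0.724)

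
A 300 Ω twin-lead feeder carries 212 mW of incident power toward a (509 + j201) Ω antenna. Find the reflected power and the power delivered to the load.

|Γ| = |(209 + j201)/(809 + j201)| = 0.348
|Γ|² = 0.121
P_refl = |Γ|²·P_inc = 25.7 mW, P_del = (1 − |Γ|²)·P_inc = 186 mW

P_reflected ≈ 25.7 mW; P_delivered ≈ 186 mW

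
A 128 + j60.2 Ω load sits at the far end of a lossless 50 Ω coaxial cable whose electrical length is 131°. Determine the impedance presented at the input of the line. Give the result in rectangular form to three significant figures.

tan(βl) = tan(131°) = -1.15
Z_in = Z_0·(Z_L + jZ_0·tanβl)/(Z_0 + jZ_L·tanβl)
     = 50·(128 + j2.68)/(119 − j147)

Z_in ≈ 20.7 + j26.7 Ω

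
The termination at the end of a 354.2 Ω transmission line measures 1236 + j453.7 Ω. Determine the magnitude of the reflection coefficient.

|Γ| ≈ 0.6

Γ = (Z_L − Z_0)/(Z_L + Z_0) = (881.8 + j453.7)/(1590 + j453.7)
|Γ| = 992/1650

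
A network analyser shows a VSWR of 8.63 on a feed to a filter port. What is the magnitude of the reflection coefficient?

|Γ| = (S − 1)/(S + 1) = (8.63 − 1)/(8.63 + 1) = 7.63/9.63

|Γ| ≈ 0.792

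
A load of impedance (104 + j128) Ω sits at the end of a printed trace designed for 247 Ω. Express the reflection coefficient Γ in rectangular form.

Γ ≈ -0.242 + j0.453

Γ = (Z_L − Z_0)/(Z_L + Z_0) = (-143 + j128)/(351 + j128)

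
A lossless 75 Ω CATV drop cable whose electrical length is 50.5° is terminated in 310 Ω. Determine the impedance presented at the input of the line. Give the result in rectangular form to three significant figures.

tan(βl) = tan(50.5°) = 1.21
Z_in = Z_0·(Z_L + jZ_0·tanβl)/(Z_0 + jZ_L·tanβl)
     = 75·(310 + j91)/(75 + j376)

Z_in ≈ 29.3 − j56 Ω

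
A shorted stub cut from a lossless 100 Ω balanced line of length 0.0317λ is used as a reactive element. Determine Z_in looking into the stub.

βl = 2π × 0.0317 = 11.4°
tan(βl) = 0.202
For a shorted stub, Z_in = jZ_0·tan(βl)

Z_in ≈ +j20.2 Ω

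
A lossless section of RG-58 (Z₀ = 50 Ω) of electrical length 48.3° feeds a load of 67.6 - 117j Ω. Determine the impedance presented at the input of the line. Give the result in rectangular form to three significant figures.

tan(βl) = tan(48.3°) = 1.12
Z_in = Z_0·(Z_L + jZ_0·tanβl)/(Z_0 + jZ_L·tanβl)
     = 50·(67.6 − j60.9)/(181 + j75.9)

Z_in ≈ 9.89 − j20.9 Ω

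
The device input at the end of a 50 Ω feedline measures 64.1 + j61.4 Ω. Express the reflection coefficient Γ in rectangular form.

Γ ≈ 0.32 + j0.366

Γ = (Z_L − Z_0)/(Z_L + Z_0) = (14.1 + j61.4)/(114.1 + j61.4)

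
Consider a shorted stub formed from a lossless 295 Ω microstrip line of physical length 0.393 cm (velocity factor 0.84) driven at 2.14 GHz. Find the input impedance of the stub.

Z_in ≈ +j62.8 Ω

λ = v/f = 0.84·c / 2.14 GHz = 0.118 m
βl = 2π·l/λ = 2π × 0.0334 = 12°
tan(βl) = 0.213
For a shorted stub, Z_in = jZ_0·tan(βl)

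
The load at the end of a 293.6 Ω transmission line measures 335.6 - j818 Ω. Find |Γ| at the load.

|Γ| ≈ 0.794

Γ = (Z_L − Z_0)/(Z_L + Z_0) = (42 − j818)/(629.2 − j818)
|Γ| = 819/1030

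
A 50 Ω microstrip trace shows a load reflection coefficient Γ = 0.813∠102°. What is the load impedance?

Z_L ≈ 8.48 + j39.8 Ω

Z_L = Z_0·(1 + Γ)/(1 − Γ) = 50·(0.831 + j0.795)/(1.17 − j0.795)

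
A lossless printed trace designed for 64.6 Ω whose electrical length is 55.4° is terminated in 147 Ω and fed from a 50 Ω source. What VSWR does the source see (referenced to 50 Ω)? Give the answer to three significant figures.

VSWR ≈ 2.18

tan(βl) = 1.45
Z_in = Z_0·(Z_L + jZ_0·tanβl)/(Z_0 + jZ_L·tanβl) = 38.4 − j32.9 Ω
Γ_s = (Z_in − Z_s)/(Z_in + Z_s) = (-11.6 − j32.9)/(88.4 − j32.9), |Γ_s| = 0.37
VSWR = (1 + |Γ_s|)/(1 − |Γ_s|)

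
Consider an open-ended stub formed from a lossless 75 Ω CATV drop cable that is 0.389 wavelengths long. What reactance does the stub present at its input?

X_in ≈ 89.5 Ω (inductive)

βl = 2π × 0.389 = 140°
tan(βl) = -0.838
For an open-ended stub, Z_in = −jZ_0·cot(βl) = −jZ_0/tan(βl)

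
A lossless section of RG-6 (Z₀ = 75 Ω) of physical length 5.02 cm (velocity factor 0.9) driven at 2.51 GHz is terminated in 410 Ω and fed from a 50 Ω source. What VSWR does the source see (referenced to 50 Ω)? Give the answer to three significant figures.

λ = v/f = 0.9·c / 2.51 GHz = 0.108 m
βl = 2π·l/λ = 2π × 0.467 = 168°
tan(βl) = -0.213
Z_in = Z_0·(Z_L + jZ_0·tanβl)/(Z_0 + jZ_L·tanβl) = 182 + j196 Ω
Γ_s = (Z_in − Z_s)/(Z_in + Z_s) = (132 + j196)/(232 + j196), |Γ_s| = 0.778
VSWR = (1 + |Γ_s|)/(1 − |Γ_s|)

VSWR ≈ 8.01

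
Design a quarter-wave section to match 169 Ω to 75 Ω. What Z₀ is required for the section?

Z_qwt ≈ 113 Ω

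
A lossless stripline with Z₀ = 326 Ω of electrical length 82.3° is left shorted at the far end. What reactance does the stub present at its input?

X_in ≈ 2410 Ω (inductive)

tan(βl) = 7.4
For a shorted stub, Z_in = jZ_0·tan(βl)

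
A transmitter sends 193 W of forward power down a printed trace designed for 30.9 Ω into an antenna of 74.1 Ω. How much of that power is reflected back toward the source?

P_reflected ≈ 32.7 W

Γ = (74.1 − 30.9)/(74.1 + 30.9) = 0.411
|Γ|² = 0.169
P_refl = |Γ|²·P_inc = 32.7 W, P_del = (1 − |Γ|²)·P_inc = 160 W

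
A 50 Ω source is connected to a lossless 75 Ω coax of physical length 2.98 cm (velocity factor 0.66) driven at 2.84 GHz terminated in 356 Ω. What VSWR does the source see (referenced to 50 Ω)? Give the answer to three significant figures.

λ = v/f = 0.66·c / 2.84 GHz = 0.0697 m
βl = 2π·l/λ = 2π × 0.427 = 154°
tan(βl) = -0.49
Z_in = Z_0·(Z_L + jZ_0·tanβl)/(Z_0 + jZ_L·tanβl) = 68.8 + j123 Ω
Γ_s = (Z_in − Z_s)/(Z_in + Z_s) = (18.8 + j123)/(119 + j123), |Γ_s| = 0.729
VSWR = (1 + |Γ_s|)/(1 − |Γ_s|)

VSWR ≈ 6.37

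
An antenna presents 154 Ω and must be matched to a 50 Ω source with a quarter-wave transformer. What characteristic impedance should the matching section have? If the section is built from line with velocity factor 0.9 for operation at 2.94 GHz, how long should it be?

Z_qwt ≈ 87.7 Ω; length ≈ 2.3 cm

Z_qwt = √(Z_0·R_L) = √(50 × 154) = √7700
λ = 0.9·c/f = 0.0918 m, so l = λ/4 = 0.023 m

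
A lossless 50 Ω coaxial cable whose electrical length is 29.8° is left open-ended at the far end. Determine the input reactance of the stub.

X_in ≈ -87.3 Ω (capacitive)

tan(βl) = 0.573
For an open-ended stub, Z_in = −jZ_0·cot(βl) = −jZ_0/tan(βl)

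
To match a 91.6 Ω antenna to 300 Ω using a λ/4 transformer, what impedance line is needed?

Z_qwt = √(Z_0·R_L) = √(300 × 91.6) = √27480

Z_qwt ≈ 166 Ω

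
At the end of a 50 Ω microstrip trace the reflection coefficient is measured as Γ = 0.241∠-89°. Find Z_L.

Z_L = Z_0·(1 + Γ)/(1 − Γ) = 50·(1 − j0.241)/(0.996 + j0.241)

Z_L ≈ 44.9 − j23 Ω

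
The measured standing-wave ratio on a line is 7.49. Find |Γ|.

|Γ| = (S − 1)/(S + 1) = (7.49 − 1)/(7.49 + 1) = 6.49/8.49

|Γ| ≈ 0.764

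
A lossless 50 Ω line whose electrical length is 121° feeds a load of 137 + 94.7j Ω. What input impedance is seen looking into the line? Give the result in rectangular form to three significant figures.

tan(βl) = tan(121°) = -1.66
Z_in = Z_0·(Z_L + jZ_0·tanβl)/(Z_0 + jZ_L·tanβl)
     = 50·(137 + j11.5)/(208 − j228)

Z_in ≈ 13.6 + j17.7 Ω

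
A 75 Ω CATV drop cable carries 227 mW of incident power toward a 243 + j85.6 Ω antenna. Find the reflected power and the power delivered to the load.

P_reflected ≈ 74.4 mW; P_delivered ≈ 153 mW

|Γ| = |(168 + j85.6)/(318 + j85.6)| = 0.573
|Γ|² = 0.328
P_refl = |Γ|²·P_inc = 74.4 mW, P_del = (1 − |Γ|²)·P_inc = 153 mW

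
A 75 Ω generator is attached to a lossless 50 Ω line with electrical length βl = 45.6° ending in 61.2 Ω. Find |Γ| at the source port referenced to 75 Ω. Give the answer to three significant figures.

|Γ| ≈ 0.226

tan(βl) = 1.02
Z_in = Z_0·(Z_L + jZ_0·tanβl)/(Z_0 + jZ_L·tanβl) = 48.8 − j9.93 Ω
Γ_s = (Z_in − Z_s)/(Z_in + Z_s) = (-26.2 − j9.93)/(124 − j9.93), |Γ_s| = 0.226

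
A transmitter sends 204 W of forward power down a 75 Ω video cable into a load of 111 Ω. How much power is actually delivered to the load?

Γ = (111 − 75)/(111 + 75) = 0.194
|Γ|² = 0.0375
P_refl = |Γ|²·P_inc = 7.64 W, P_del = (1 − |Γ|²)·P_inc = 196 W

P_delivered ≈ 196 W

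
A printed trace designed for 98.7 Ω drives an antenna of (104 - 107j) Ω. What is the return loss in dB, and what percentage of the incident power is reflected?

Γ = (5.3 − j107)/(202.7 − j107), |Γ| = 0.467
RL = −20·log₁₀(0.467) = 6.61 dB
P_refl/P_inc = |Γ|² = 0.218

RL ≈ 6.61 dB; 21.8% of incident power reflected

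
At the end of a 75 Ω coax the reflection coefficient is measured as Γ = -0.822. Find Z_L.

Z_L ≈ 7.33 Ω

Z_L = Z_0·(1 + Γ)/(1 − Γ) = 75·(0.178)/(1.82)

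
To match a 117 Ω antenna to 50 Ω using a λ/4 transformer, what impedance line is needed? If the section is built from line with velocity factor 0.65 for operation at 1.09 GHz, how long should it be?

Z_qwt ≈ 76.5 Ω; length ≈ 4.47 cm

Z_qwt = √(Z_0·R_L) = √(50 × 117) = √5850
λ = 0.65·c/f = 0.179 m, so l = λ/4 = 0.0447 m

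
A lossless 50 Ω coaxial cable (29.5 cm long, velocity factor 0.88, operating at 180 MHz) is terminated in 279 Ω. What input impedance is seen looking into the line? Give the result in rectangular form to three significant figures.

λ = v/f = 0.88·c / 180 MHz = 1.47 m
βl = 2π·l/λ = 2π × 0.201 = 72.4°
tan(βl) = tan(72.4°) = 3.15
Z_in = Z_0·(Z_L + jZ_0·tanβl)/(Z_0 + jZ_L·tanβl)
     = 50·(279 + j158)/(50 + j880)

Z_in ≈ 9.83 − j15.3 Ω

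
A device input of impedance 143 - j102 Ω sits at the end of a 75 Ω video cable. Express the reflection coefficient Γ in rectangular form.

Γ ≈ 0.436 − j0.264

Γ = (Z_L − Z_0)/(Z_L + Z_0) = (68 − j102)/(218 − j102)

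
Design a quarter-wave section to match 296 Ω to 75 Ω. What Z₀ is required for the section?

Z_qwt ≈ 149 Ω

Z_qwt = √(Z_0·R_L) = √(75 × 296) = √22200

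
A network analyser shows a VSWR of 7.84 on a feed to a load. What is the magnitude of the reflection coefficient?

|Γ| = (S − 1)/(S + 1) = (7.84 − 1)/(7.84 + 1) = 6.84/8.84

|Γ| ≈ 0.774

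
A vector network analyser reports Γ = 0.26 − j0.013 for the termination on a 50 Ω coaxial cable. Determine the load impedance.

Z_L = Z_0·(1 + Γ)/(1 − Γ) = 50·(1.26 − j0.013)/(0.74 + j0.013)

Z_L ≈ 85.1 − j2.37 Ω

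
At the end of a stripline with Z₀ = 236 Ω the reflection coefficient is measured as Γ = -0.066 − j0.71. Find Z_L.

Z_L = Z_0·(1 + Γ)/(1 − Γ) = 236·(0.934 − j0.71)/(1.07 + j0.71)

Z_L ≈ 70.7 − j204 Ω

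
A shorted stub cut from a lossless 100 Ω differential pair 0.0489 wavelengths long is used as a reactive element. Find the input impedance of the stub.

Z_in ≈ +j31.7 Ω

βl = 2π × 0.0489 = 17.6°
tan(βl) = 0.317
For a shorted stub, Z_in = jZ_0·tan(βl)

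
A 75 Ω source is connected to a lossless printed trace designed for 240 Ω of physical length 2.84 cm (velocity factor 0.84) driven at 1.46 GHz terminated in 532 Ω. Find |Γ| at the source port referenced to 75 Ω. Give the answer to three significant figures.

λ = v/f = 0.84·c / 1.46 GHz = 0.173 m
βl = 2π·l/λ = 2π × 0.165 = 59.2°
tan(βl) = 1.68
Z_in = Z_0·(Z_L + jZ_0·tanβl)/(Z_0 + jZ_L·tanβl) = 137 − j106 Ω
Γ_s = (Z_in − Z_s)/(Z_in + Z_s) = (61.8 − j106)/(212 − j106), |Γ_s| = 0.518

|Γ| ≈ 0.518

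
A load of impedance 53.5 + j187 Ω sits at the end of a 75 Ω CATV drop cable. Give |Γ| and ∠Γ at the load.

Γ = (Z_L − Z_0)/(Z_L + Z_0) = (-21.5 + j187)/(128.5 + j187)
|Γ| = 188/227 = 0.83

Γ ≈ 0.83 ∠ 41.1°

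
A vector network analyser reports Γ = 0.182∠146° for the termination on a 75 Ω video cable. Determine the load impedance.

Z_L ≈ 54.3 + j11.4 Ω

Z_L = Z_0·(1 + Γ)/(1 − Γ) = 75·(0.849 + j0.102)/(1.15 − j0.102)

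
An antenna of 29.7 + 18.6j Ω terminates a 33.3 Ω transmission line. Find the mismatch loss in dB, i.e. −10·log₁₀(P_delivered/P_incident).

Γ = (-3.6 + j18.6)/(63 + j18.6), |Γ| = 0.288
|Γ|² = 0.0832, so P_del/P_inc = 1 − |Γ|² = 0.917
ML = −10·log₁₀(1 − |Γ|²)

mismatch loss ≈ 0.377 dB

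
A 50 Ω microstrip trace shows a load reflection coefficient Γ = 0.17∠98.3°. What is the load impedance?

Z_L = Z_0·(1 + Γ)/(1 − Γ) = 50·(0.975 + j0.168)/(1.02 − j0.168)

Z_L ≈ 45 + j15.6 Ω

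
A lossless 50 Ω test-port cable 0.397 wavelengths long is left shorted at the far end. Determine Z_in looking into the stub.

βl = 2π × 0.397 = 143°
tan(βl) = -0.756
For a shorted stub, Z_in = jZ_0·tan(βl)

Z_in ≈ −j37.8 Ω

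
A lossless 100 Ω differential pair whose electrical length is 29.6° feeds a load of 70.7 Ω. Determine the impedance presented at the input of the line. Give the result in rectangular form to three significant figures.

Z_in ≈ 80.5 + j24.5 Ω

tan(βl) = tan(29.6°) = 0.568
Z_in = Z_0·(Z_L + jZ_0·tanβl)/(Z_0 + jZ_L·tanβl)
     = 100·(70.7 + j56.8)/(100 + j40.2)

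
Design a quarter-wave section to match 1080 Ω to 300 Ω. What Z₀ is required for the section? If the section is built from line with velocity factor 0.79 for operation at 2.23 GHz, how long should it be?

Z_qwt ≈ 569 Ω; length ≈ 2.66 cm

Z_qwt = √(Z_0·R_L) = √(300 × 1080) = √324000
λ = 0.79·c/f = 0.106 m, so l = λ/4 = 0.0266 m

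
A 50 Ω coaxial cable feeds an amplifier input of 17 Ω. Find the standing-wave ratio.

Γ = (17 − 50)/(17 + 50) = -0.493
VSWR = (1 + 0.493)/(1 − 0.493)

VSWR ≈ 2.94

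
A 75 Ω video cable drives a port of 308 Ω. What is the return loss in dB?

RL ≈ 4.32 dB

Γ = (308 − 75)/(308 + 75) = 0.608
RL = −20·log₁₀|Γ| = −20·log₁₀(0.608)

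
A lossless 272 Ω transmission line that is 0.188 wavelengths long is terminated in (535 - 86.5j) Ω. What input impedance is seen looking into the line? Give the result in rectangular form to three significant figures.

Z_in ≈ 142 − j59 Ω

βl = 2π × 0.188 = 67.7°
tan(βl) = tan(67.7°) = 2.44
Z_in = Z_0·(Z_L + jZ_0·tanβl)/(Z_0 + jZ_L·tanβl)
     = 272·(535 + j576)/(483 + j1300)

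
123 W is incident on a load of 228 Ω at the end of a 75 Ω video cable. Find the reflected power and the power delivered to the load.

Γ = (228 − 75)/(228 + 75) = 0.505
|Γ|² = 0.255
P_refl = |Γ|²·P_inc = 31.4 W, P_del = (1 − |Γ|²)·P_inc = 91.6 W

P_reflected ≈ 31.4 W; P_delivered ≈ 91.6 W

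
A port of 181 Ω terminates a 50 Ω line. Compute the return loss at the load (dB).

Γ = (181 − 50)/(181 + 50) = 0.567
RL = −20·log₁₀|Γ| = −20·log₁₀(0.567)

RL ≈ 4.93 dB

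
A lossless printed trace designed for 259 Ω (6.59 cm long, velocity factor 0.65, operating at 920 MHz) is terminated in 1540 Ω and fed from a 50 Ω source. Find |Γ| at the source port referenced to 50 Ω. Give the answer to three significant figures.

|Γ| ≈ 0.709

λ = v/f = 0.65·c / 920 MHz = 0.212 m
βl = 2π·l/λ = 2π × 0.311 = 112°
tan(βl) = -2.48
Z_in = Z_0·(Z_L + jZ_0·tanβl)/(Z_0 + jZ_L·tanβl) = 50.4 + j101 Ω
Γ_s = (Z_in − Z_s)/(Z_in + Z_s) = (0.388 + j101)/(100 + j101), |Γ_s| = 0.709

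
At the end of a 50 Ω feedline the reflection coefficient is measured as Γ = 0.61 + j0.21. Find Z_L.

Z_L ≈ 149 + j107 Ω

Z_L = Z_0·(1 + Γ)/(1 − Γ) = 50·(1.61 + j0.21)/(0.39 − j0.21)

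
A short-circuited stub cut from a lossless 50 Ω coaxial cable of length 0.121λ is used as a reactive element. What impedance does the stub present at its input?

βl = 2π × 0.121 = 43.6°
tan(βl) = 0.951
For a short-circuited stub, Z_in = jZ_0·tan(βl)

Z_in ≈ +j47.5 Ω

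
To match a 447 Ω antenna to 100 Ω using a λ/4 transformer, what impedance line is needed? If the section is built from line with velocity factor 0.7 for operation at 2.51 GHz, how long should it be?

Z_qwt ≈ 211 Ω; length ≈ 2.09 cm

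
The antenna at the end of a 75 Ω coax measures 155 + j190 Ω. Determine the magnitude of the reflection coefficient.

|Γ| ≈ 0.691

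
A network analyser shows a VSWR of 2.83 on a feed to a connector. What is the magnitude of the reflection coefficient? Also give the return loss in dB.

|Γ| = (S − 1)/(S + 1) = (2.83 − 1)/(2.83 + 1) = 1.83/3.83
RL = −20·log₁₀|Γ| = −20·log₁₀(0.478)

|Γ| ≈ 0.478; return loss ≈ 6.41 dB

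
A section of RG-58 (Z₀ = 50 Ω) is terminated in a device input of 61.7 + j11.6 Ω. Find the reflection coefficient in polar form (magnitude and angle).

Γ ≈ 0.147 ∠ 38.8°

Γ = (Z_L − Z_0)/(Z_L + Z_0) = (11.7 + j11.6)/(111.7 + j11.6)
|Γ| = 16.5/112 = 0.147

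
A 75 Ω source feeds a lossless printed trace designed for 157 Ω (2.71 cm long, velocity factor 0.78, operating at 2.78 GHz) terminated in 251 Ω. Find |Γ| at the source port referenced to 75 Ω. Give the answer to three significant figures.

|Γ| ≈ 0.292

λ = v/f = 0.78·c / 2.78 GHz = 0.0842 m
βl = 2π·l/λ = 2π × 0.322 = 116°
tan(βl) = -2.06
Z_in = Z_0·(Z_L + jZ_0·tanβl)/(Z_0 + jZ_L·tanβl) = 111 + j42.5 Ω
Γ_s = (Z_in − Z_s)/(Z_in + Z_s) = (36.1 + j42.5)/(186 + j42.5), |Γ_s| = 0.292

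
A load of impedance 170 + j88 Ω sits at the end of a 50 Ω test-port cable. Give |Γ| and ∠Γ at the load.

Γ ≈ 0.628 ∠ 14.5°

Γ = (Z_L − Z_0)/(Z_L + Z_0) = (120 + j88)/(220 + j88)
|Γ| = 149/237 = 0.628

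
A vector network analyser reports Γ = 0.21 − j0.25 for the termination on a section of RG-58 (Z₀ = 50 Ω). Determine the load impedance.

Z_L = Z_0·(1 + Γ)/(1 − Γ) = 50·(1.21 − j0.25)/(0.79 + j0.25)

Z_L ≈ 65.1 − j36.4 Ω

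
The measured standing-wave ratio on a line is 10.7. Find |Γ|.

|Γ| = (S − 1)/(S + 1) = (10.7 − 1)/(10.7 + 1) = 9.7/11.7

|Γ| ≈ 0.829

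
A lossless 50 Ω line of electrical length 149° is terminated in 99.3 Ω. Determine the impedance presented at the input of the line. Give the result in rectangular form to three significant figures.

tan(βl) = tan(149°) = -0.601
Z_in = Z_0·(Z_L + jZ_0·tanβl)/(Z_0 + jZ_L·tanβl)
     = 50·(99.3 − j30)/(50 − j59.7)

Z_in ≈ 55.8 + j36.5 Ω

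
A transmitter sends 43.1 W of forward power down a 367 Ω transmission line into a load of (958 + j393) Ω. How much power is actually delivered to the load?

|Γ| = |(591 + j393)/(1325 + j393)| = 0.514
|Γ|² = 0.264
P_refl = |Γ|²·P_inc = 11.4 W, P_del = (1 − |Γ|²)·P_inc = 31.7 W

P_delivered ≈ 31.7 W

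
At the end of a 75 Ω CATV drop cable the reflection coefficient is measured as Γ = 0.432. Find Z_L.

Z_L = Z_0·(1 + Γ)/(1 − Γ) = 75·(1.43)/(0.568)

Z_L ≈ 189 Ω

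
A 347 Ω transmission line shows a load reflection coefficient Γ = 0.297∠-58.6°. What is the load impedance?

Z_L ≈ 406 − j226 Ω

Z_L = Z_0·(1 + Γ)/(1 − Γ) = 347·(1.15 − j0.254)/(0.845 + j0.254)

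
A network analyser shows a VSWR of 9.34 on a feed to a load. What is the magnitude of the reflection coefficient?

|Γ| ≈ 0.807

|Γ| = (S − 1)/(S + 1) = (9.34 − 1)/(9.34 + 1) = 8.34/10.3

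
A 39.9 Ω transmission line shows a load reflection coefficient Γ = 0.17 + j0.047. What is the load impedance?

Z_L ≈ 55.9 + j5.43 Ω

Z_L = Z_0·(1 + Γ)/(1 − Γ) = 39.9·(1.17 + j0.047)/(0.83 − j0.047)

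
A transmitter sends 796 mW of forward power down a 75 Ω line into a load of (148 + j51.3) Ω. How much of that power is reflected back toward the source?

P_reflected ≈ 121 mW

|Γ| = |(73 + j51.3)/(223 + j51.3)| = 0.39
|Γ|² = 0.152
P_refl = |Γ|²·P_inc = 121 mW, P_del = (1 − |Γ|²)·P_inc = 675 mW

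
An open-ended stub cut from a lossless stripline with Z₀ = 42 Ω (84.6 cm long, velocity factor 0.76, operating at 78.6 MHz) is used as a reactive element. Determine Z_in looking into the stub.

Z_in ≈ +j11.2 Ω

λ = v/f = 0.76·c / 78.6 MHz = 2.9 m
βl = 2π·l/λ = 2π × 0.292 = 105°
tan(βl) = -3.73
For an open-ended stub, Z_in = −jZ_0·cot(βl) = −jZ_0/tan(βl)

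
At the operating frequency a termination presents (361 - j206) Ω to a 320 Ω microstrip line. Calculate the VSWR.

Γ = (Z_L − Z_0)/(Z_L + Z_0) = (41 − j206)/(681 − j206)
|Γ| = 210/711 = 0.295
VSWR = (1 + |Γ|)/(1 − |Γ|) = 1.3/0.705

VSWR ≈ 1.84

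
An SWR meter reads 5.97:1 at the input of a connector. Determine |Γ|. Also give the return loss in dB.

|Γ| = (S − 1)/(S + 1) = (5.97 − 1)/(5.97 + 1) = 4.97/6.97
RL = −20·log₁₀|Γ| = −20·log₁₀(0.713)

|Γ| ≈ 0.713; return loss ≈ 2.94 dB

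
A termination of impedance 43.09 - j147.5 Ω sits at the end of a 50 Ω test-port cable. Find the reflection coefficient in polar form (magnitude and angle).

Γ ≈ 0.847 ∠ -34.9°

Γ = (Z_L − Z_0)/(Z_L + Z_0) = (-6.91 − j147.5)/(93.09 − j147.5)
|Γ| = 148/174 = 0.847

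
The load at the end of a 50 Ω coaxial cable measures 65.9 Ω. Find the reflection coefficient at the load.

Γ = (Z_L − Z_0)/(Z_L + Z_0) = (65.9 − 50)/(65.9 + 50) = 15.9/115.9

Γ = 0.137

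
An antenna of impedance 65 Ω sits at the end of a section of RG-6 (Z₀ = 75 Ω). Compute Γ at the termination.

Γ = -0.0714

Γ = (Z_L − Z_0)/(Z_L + Z_0) = (65 − 75)/(65 + 75) = -10/140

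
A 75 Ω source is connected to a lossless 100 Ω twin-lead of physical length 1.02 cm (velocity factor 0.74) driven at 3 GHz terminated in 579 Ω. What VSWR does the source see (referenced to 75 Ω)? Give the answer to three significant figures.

λ = v/f = 0.74·c / 3 GHz = 0.074 m
βl = 2π·l/λ = 2π × 0.138 = 49.6°
tan(βl) = 1.18
Z_in = Z_0·(Z_L + jZ_0·tanβl)/(Z_0 + jZ_L·tanβl) = 29.1 − j80.8 Ω
Γ_s = (Z_in − Z_s)/(Z_in + Z_s) = (-45.9 − j80.8)/(104 − j80.8), |Γ_s| = 0.705
VSWR = (1 + |Γ_s|)/(1 − |Γ_s|)

VSWR ≈ 5.77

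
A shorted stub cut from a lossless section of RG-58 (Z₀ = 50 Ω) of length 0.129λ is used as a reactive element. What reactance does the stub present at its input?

βl = 2π × 0.129 = 46.4°
tan(βl) = 1.05
For a shorted stub, Z_in = jZ_0·tan(βl)

X_in ≈ 52.6 Ω (inductive)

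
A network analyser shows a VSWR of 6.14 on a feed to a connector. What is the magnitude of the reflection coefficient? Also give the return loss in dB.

|Γ| ≈ 0.72; return loss ≈ 2.85 dB

|Γ| = (S − 1)/(S + 1) = (6.14 − 1)/(6.14 + 1) = 5.14/7.14
RL = −20·log₁₀|Γ| = −20·log₁₀(0.72)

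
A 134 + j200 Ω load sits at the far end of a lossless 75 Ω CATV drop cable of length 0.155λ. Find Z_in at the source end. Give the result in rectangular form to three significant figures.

βl = 2π × 0.155 = 55.8°
tan(βl) = tan(55.8°) = 1.47
Z_in = Z_0·(Z_L + jZ_0·tanβl)/(Z_0 + jZ_L·tanβl)
     = 75·(134 + j310)/(-219 + j197)

Z_in ≈ 27.4 − j81.5 Ω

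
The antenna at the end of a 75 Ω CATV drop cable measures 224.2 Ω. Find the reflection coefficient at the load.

Γ = 0.499

Γ = (Z_L − Z_0)/(Z_L + Z_0) = (224.2 − 75)/(224.2 + 75) = 149.2/299.2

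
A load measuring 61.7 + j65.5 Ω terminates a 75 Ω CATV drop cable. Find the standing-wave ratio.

VSWR ≈ 2.58

Γ = (Z_L − Z_0)/(Z_L + Z_0) = (-13.3 + j65.5)/(136.7 + j65.5)
|Γ| = 66.8/152 = 0.441
VSWR = (1 + |Γ|)/(1 − |Γ|) = 1.44/0.559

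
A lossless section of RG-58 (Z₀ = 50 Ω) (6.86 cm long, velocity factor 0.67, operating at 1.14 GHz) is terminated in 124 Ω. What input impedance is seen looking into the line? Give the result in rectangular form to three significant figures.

λ = v/f = 0.67·c / 1.14 GHz = 0.176 m
βl = 2π·l/λ = 2π × 0.389 = 140°
tan(βl) = tan(140°) = -0.837
Z_in = Z_0·(Z_L + jZ_0·tanβl)/(Z_0 + jZ_L·tanβl)
     = 50·(124 − j41.9)/(50 − j104)

Z_in ≈ 39.7 + j40.6 Ω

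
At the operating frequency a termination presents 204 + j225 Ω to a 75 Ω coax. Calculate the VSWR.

VSWR ≈ 6.24

Γ = (Z_L − Z_0)/(Z_L + Z_0) = (129 + j225)/(279 + j225)
|Γ| = 259/358 = 0.724
VSWR = (1 + |Γ|)/(1 − |Γ|) = 1.72/0.276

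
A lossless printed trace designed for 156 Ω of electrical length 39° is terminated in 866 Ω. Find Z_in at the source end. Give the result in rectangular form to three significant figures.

Z_in ≈ 67.6 − j178 Ω

tan(βl) = tan(39°) = 0.81
Z_in = Z_0·(Z_L + jZ_0·tanβl)/(Z_0 + jZ_L·tanβl)
     = 156·(866 + j126)/(156 + j701)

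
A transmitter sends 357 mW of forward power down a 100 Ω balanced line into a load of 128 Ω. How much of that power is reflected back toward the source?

Γ = (128 − 100)/(128 + 100) = 0.123
|Γ|² = 0.0151
P_refl = |Γ|²·P_inc = 5.38 mW, P_del = (1 − |Γ|²)·P_inc = 352 mW

P_reflected ≈ 5.38 mW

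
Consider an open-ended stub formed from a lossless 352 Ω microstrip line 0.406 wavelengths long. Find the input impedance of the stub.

Z_in ≈ +j525 Ω

βl = 2π × 0.406 = 146°
tan(βl) = -0.67
For an open-ended stub, Z_in = −jZ_0·cot(βl) = −jZ_0/tan(βl)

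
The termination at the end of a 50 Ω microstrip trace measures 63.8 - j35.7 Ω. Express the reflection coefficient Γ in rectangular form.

Γ = (Z_L − Z_0)/(Z_L + Z_0) = (13.8 − j35.7)/(113.8 − j35.7)

Γ ≈ 0.2 − j0.251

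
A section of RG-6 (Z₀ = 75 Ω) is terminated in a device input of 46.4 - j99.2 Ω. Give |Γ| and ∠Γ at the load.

Γ ≈ 0.659 ∠ -66.8°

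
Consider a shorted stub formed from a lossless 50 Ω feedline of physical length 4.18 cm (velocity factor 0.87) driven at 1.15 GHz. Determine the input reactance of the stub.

X_in ≈ 114 Ω (inductive)

λ = v/f = 0.87·c / 1.15 GHz = 0.227 m
βl = 2π·l/λ = 2π × 0.184 = 66.3°
tan(βl) = 2.28
For a shorted stub, Z_in = jZ_0·tan(βl)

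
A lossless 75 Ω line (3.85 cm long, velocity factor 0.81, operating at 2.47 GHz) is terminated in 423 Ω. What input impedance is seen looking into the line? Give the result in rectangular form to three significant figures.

λ = v/f = 0.81·c / 2.47 GHz = 0.0984 m
βl = 2π·l/λ = 2π × 0.391 = 141°
tan(βl) = tan(141°) = -0.813
Z_in = Z_0·(Z_L + jZ_0·tanβl)/(Z_0 + jZ_L·tanβl)
     = 75·(423 − j61)/(75 − j344)

Z_in ≈ 31.9 + j85.3 Ω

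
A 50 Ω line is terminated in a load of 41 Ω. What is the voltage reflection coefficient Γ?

Γ = (Z_L − Z_0)/(Z_L + Z_0) = (41 − 50)/(41 + 50) = -9/91

Γ = -0.0989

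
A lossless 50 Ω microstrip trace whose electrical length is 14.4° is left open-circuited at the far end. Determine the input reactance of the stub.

X_in ≈ -195 Ω (capacitive)

tan(βl) = 0.257
For an open-circuited stub, Z_in = −jZ_0·cot(βl) = −jZ_0/tan(βl)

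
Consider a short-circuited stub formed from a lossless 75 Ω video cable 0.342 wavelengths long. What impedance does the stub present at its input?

Z_in ≈ −j115 Ω

βl = 2π × 0.342 = 123°
tan(βl) = -1.53
For a short-circuited stub, Z_in = jZ_0·tan(βl)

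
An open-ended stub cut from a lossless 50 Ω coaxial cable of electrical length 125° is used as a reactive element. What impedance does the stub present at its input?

Z_in ≈ +j35 Ω

tan(βl) = -1.43
For an open-ended stub, Z_in = −jZ_0·cot(βl) = −jZ_0/tan(βl)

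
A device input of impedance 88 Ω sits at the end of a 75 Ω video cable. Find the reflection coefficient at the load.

Γ = 0.0798

Γ = (Z_L − Z_0)/(Z_L + Z_0) = (88 − 75)/(88 + 75) = 13/163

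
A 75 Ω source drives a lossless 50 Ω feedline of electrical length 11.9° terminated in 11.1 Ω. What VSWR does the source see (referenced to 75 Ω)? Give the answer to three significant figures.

tan(βl) = 0.211
Z_in = Z_0·(Z_L + jZ_0·tanβl)/(Z_0 + jZ_L·tanβl) = 11.6 + j10 Ω
Γ_s = (Z_in − Z_s)/(Z_in + Z_s) = (-63.4 + j10)/(86.6 + j10), |Γ_s| = 0.737
VSWR = (1 + |Γ_s|)/(1 − |Γ_s|)

VSWR ≈ 6.6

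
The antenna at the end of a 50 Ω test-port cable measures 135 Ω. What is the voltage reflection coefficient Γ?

Γ = 0.459

Γ = (Z_L − Z_0)/(Z_L + Z_0) = (135 − 50)/(135 + 50) = 85/185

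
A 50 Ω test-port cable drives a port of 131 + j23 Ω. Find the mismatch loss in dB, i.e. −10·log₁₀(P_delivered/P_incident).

Γ = (81 + j23)/(181 + j23), |Γ| = 0.461
|Γ|² = 0.213, so P_del/P_inc = 1 − |Γ|² = 0.787
ML = −10·log₁₀(1 − |Γ|²)

mismatch loss ≈ 1.04 dB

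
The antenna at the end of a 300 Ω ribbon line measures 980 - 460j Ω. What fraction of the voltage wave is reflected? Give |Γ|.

|Γ| ≈ 0.604

Γ = (Z_L − Z_0)/(Z_L + Z_0) = (680 − j460)/(1280 − j460)
|Γ| = 821/1360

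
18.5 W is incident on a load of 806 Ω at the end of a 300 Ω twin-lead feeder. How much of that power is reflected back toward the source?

Γ = (806 − 300)/(806 + 300) = 0.458
|Γ|² = 0.209
P_refl = |Γ|²·P_inc = 3.87 W, P_del = (1 − |Γ|²)·P_inc = 14.6 W

P_reflected ≈ 3.87 W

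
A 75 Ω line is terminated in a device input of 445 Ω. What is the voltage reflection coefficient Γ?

Γ = 0.712

Γ = (Z_L − Z_0)/(Z_L + Z_0) = (445 − 75)/(445 + 75) = 370/520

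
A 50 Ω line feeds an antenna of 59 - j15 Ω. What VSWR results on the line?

VSWR ≈ 1.38

Γ = (Z_L − Z_0)/(Z_L + Z_0) = (9 − j15)/(109 − j15)
|Γ| = 17.5/110 = 0.159
VSWR = (1 + |Γ|)/(1 − |Γ|) = 1.16/0.841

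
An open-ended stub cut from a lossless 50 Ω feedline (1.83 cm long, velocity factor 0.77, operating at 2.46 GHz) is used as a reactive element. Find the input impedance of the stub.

Z_in ≈ −j18 Ω

λ = v/f = 0.77·c / 2.46 GHz = 0.0939 m
βl = 2π·l/λ = 2π × 0.195 = 70.2°
tan(βl) = 2.77
For an open-ended stub, Z_in = −jZ_0·cot(βl) = −jZ_0/tan(βl)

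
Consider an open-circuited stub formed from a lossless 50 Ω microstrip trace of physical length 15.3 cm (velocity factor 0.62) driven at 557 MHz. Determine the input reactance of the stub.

λ = v/f = 0.62·c / 557 MHz = 0.334 m
βl = 2π·l/λ = 2π × 0.458 = 165°
tan(βl) = -0.269
For an open-circuited stub, Z_in = −jZ_0·cot(βl) = −jZ_0/tan(βl)

X_in ≈ 186 Ω (inductive)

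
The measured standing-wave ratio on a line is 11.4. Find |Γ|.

|Γ| ≈ 0.839

|Γ| = (S − 1)/(S + 1) = (11.4 − 1)/(11.4 + 1) = 10.4/12.4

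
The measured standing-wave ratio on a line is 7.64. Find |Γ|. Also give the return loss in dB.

|Γ| ≈ 0.769; return loss ≈ 2.29 dB

|Γ| = (S − 1)/(S + 1) = (7.64 − 1)/(7.64 + 1) = 6.64/8.64
RL = −20·log₁₀|Γ| = −20·log₁₀(0.769)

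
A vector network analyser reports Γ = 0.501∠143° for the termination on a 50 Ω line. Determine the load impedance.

Z_L ≈ 18.3 + j14.7 Ω

Z_L = Z_0·(1 + Γ)/(1 − Γ) = 50·(0.6 + j0.302)/(1.4 − j0.302)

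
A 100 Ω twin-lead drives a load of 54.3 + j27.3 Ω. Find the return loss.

RL ≈ 9.38 dB

Γ = (-45.7 + j27.3)/(154.3 + j27.3), |Γ| = 0.34
RL = −20·log₁₀|Γ| = −20·log₁₀(0.34)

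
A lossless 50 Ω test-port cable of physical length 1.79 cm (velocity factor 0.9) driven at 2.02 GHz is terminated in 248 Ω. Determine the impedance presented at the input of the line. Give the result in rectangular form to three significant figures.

Z_in ≈ 17.6 − j41.5 Ω

λ = v/f = 0.9·c / 2.02 GHz = 0.134 m
βl = 2π·l/λ = 2π × 0.134 = 48.2°
tan(βl) = tan(48.2°) = 1.12
Z_in = Z_0·(Z_L + jZ_0·tanβl)/(Z_0 + jZ_L·tanβl)
     = 50·(248 + j55.9)/(50 + j277)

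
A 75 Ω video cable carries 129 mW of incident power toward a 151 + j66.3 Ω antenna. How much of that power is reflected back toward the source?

P_reflected ≈ 23.7 mW

|Γ| = |(76 + j66.3)/(226 + j66.3)| = 0.428
|Γ|² = 0.183
P_refl = |Γ|²·P_inc = 23.7 mW, P_del = (1 − |Γ|²)·P_inc = 105 mW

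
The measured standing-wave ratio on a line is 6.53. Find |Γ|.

|Γ| ≈ 0.734

|Γ| = (S − 1)/(S + 1) = (6.53 − 1)/(6.53 + 1) = 5.53/7.53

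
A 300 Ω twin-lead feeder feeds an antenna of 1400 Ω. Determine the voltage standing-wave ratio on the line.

VSWR ≈ 4.67

Γ = (1400 − 300)/(1400 + 300) = 0.647
VSWR = (1 + 0.647)/(1 − 0.647)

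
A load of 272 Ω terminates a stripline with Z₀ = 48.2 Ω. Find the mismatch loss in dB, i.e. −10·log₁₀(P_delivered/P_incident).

Γ = (272 − 48.2)/(272 + 48.2) = 0.699
|Γ|² = 0.489, so P_del/P_inc = 1 − |Γ|² = 0.511
ML = −10·log₁₀(1 − |Γ|²)

mismatch loss ≈ 2.91 dB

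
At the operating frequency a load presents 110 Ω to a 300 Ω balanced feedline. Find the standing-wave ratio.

VSWR ≈ 2.73

Γ = (110 − 300)/(110 + 300) = -0.463
VSWR = (1 + 0.463)/(1 − 0.463)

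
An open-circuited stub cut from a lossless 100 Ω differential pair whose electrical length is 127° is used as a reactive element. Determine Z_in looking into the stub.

Z_in ≈ +j75.4 Ω

tan(βl) = -1.33
For an open-circuited stub, Z_in = −jZ_0·cot(βl) = −jZ_0/tan(βl)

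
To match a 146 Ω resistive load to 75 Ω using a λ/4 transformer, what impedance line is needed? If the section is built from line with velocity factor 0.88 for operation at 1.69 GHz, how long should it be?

Z_qwt ≈ 105 Ω; length ≈ 3.91 cm

Z_qwt = √(Z_0·R_L) = √(75 × 146) = √10950
λ = 0.88·c/f = 0.156 m, so l = λ/4 = 0.0391 m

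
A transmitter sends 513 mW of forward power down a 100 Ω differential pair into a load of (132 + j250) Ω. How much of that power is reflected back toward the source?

P_reflected ≈ 280 mW

|Γ| = |(32 + j250)/(232 + j250)| = 0.739
|Γ|² = 0.546
P_refl = |Γ|²·P_inc = 280 mW, P_del = (1 − |Γ|²)·P_inc = 233 mW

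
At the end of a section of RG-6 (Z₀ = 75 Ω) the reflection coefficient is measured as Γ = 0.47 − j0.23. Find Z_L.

Z_L ≈ 163 − j103 Ω

Z_L = Z_0·(1 + Γ)/(1 − Γ) = 75·(1.47 − j0.23)/(0.53 + j0.23)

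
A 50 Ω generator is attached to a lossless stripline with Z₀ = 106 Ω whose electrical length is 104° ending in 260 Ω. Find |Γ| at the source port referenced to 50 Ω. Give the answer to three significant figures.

|Γ| ≈ 0.228

tan(βl) = -4.01
Z_in = Z_0·(Z_L + jZ_0·tanβl)/(Z_0 + jZ_L·tanβl) = 45.4 + j21.8 Ω
Γ_s = (Z_in − Z_s)/(Z_in + Z_s) = (-4.57 + j21.8)/(95.4 + j21.8), |Γ_s| = 0.228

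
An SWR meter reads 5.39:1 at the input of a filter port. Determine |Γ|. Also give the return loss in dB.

|Γ| ≈ 0.687; return loss ≈ 3.26 dB

|Γ| = (S − 1)/(S + 1) = (5.39 − 1)/(5.39 + 1) = 4.39/6.39
RL = −20·log₁₀|Γ| = −20·log₁₀(0.687)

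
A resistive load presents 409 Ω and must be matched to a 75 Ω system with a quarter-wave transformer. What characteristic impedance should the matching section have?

Z_qwt ≈ 175 Ω

Z_qwt = √(Z_0·R_L) = √(75 × 409) = √30680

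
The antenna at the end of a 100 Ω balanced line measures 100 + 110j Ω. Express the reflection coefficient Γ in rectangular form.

Γ ≈ 0.232 + j0.422

Γ = (Z_L − Z_0)/(Z_L + Z_0) = (0 + j110)/(200 + j110)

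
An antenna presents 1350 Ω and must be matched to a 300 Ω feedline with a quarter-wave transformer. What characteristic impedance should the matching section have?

Z_qwt = √(Z_0·R_L) = √(300 × 1350) = √405000

Z_qwt ≈ 636 Ω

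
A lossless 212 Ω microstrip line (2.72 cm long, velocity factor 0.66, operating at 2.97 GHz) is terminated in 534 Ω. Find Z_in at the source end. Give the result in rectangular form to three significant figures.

λ = v/f = 0.66·c / 2.97 GHz = 0.0667 m
βl = 2π·l/λ = 2π × 0.408 = 147°
tan(βl) = tan(147°) = -0.652
Z_in = Z_0·(Z_L + jZ_0·tanβl)/(Z_0 + jZ_L·tanβl)
     = 212·(534 − j138)/(212 − j348)

Z_in ≈ 206 + j200 Ω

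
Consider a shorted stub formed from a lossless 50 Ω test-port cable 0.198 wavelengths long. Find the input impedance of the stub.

Z_in ≈ +j148 Ω

βl = 2π × 0.198 = 71.3°
tan(βl) = 2.95
For a shorted stub, Z_in = jZ_0·tan(βl)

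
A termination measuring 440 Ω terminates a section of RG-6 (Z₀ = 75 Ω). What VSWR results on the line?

VSWR ≈ 5.87

For a purely resistive load, VSWR = R_L/Z_0 or Z_0/R_L (whichever > 1) = 440/75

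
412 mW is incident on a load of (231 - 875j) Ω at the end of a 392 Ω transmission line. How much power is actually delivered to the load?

|Γ| = |(-161 − j875)/(623 − j875)| = 0.828
|Γ|² = 0.686
P_refl = |Γ|²·P_inc = 283 mW, P_del = (1 − |Γ|²)·P_inc = 129 mW

P_delivered ≈ 129 mW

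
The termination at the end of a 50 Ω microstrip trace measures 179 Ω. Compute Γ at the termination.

Γ = 0.563

Γ = (Z_L − Z_0)/(Z_L + Z_0) = (179 − 50)/(179 + 50) = 129/229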